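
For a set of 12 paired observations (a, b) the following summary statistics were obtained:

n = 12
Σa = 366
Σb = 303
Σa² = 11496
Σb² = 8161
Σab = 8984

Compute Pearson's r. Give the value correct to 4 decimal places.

r = (nΣab − ΣaΣb) / √[(nΣa² − (Σa)²)(nΣb² − (Σb)²)]
Numerator: 12×8984 − 366×303 = -3090
Denominator: √[(137952 − 133956)(97932 − 91809)] = √[3996 × 6123] = 4946.4642
r = -3090 / 4946.4642 ≈ -0.6247

-0.6247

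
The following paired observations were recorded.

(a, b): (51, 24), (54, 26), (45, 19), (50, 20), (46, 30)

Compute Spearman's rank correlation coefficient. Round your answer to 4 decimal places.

Rank a: 4, 5, 1, 3, 2
Rank b: 3, 4, 1, 2, 5
d = rank(a) − rank(b): 1, 1, 0, 1, -3; Σd² = 12
ρ = 1 − 6Σd² / [n(n²−1)] = 1 − 6×12 / (5×24) = 1 − 72/120 ≈ 0.4000

0.4000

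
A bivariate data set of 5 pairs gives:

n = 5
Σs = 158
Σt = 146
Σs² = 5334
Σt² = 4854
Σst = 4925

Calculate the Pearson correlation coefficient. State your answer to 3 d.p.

0.694

r = (nΣst − ΣsΣt) / √[(nΣs² − (Σs)²)(nΣt² − (Σt)²)]
Numerator: 5×4925 − 158×146 = 1557
Denominator: √[(26670 − 24964)(24270 − 21316)] = √[1706 × 2954] = 2244.8884
r = 1557 / 2244.8884 ≈ 0.694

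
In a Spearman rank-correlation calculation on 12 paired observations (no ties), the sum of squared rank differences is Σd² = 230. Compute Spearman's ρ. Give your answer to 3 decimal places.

0.196

ρ = 1 − 6Σd² / [n(n²−1)] = 1 − 6×230 / (12×143)
  = 1 − 1380/1716 = 1 − 0.8042 ≈ 0.196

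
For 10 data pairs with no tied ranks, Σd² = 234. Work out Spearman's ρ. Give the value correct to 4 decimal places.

-0.4182

ρ = 1 − 6Σd² / [n(n²−1)] = 1 − 6×234 / (10×99)
  = 1 − 1404/990 = 1 − 1.41818 ≈ -0.4182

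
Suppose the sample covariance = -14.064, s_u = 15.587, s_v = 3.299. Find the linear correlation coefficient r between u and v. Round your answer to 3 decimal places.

r = Cov(u,v) / (s_u · s_v) = -14.064 / (15.587 × 3.299)
  = -14.064 / 51.4215 ≈ -0.274

-0.274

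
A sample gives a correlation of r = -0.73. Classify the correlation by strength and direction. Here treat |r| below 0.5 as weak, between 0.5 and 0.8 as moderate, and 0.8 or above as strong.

r = -0.73 < 0 so the relationship is negative.
|r| = 0.73, which falls in the moderate range.

moderate negative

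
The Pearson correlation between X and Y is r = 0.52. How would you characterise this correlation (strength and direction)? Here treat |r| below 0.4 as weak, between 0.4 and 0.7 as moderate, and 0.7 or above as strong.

r = 0.52 > 0 so the relationship is positive.
|r| = 0.52, which falls in the moderate range.

moderate positive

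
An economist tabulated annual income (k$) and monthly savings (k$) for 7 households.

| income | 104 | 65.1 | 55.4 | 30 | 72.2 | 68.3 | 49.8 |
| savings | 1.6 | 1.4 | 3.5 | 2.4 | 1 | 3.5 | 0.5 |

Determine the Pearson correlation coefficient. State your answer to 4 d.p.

-0.1459

n = 7, Σx = 444.8, Σy = 13.9, Σx² = 31380.94, Σy² = 36.03, Σxy = 859.59
nΣxy − ΣxΣy = 6017.13 − 6182.72 = -165.59
nΣx² − (Σx)² = 219666.58 − 197847.04 = 21819.54; nΣy² − (Σy)² = 252.21 − 193.21 = 59
r = -165.59 / √(21819.54 × 59) = -165.59 / 1134.6157 ≈ -0.1459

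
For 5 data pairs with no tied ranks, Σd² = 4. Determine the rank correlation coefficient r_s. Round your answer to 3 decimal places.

0.800

ρ = 1 − 6Σd² / [n(n²−1)] = 1 − 6×4 / (5×24)
  = 1 − 24/120 = 1 − 0.2000 ≈ 0.800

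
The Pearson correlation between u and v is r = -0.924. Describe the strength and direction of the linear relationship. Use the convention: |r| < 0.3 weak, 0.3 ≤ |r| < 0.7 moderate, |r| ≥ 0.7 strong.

strong negative

r = -0.924 < 0 so the relationship is negative.
|r| = 0.924, which falls in the strong range.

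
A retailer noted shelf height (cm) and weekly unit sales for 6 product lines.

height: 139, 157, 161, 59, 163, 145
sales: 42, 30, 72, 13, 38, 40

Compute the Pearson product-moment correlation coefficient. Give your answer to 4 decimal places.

n = 6, Σx = 824, Σy = 235, Σx² = 120966, Σy² = 11061, Σxy = 34901
nΣxy − ΣxΣy = 209406 − 193640 = 15766
nΣx² − (Σx)² = 725796 − 678976 = 46820; nΣy² − (Σy)² = 66366 − 55225 = 11141
r = 15766 / √(46820 × 11141) = 15766 / 22839.0372 ≈ 0.6903

0.6903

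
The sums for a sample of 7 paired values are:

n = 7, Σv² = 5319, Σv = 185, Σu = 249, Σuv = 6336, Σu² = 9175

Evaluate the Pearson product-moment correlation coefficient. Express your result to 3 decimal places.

r = (nΣuv − ΣuΣv) / √[(nΣu² − (Σu)²)(nΣv² − (Σv)²)]
Numerator: 7×6336 − 249×185 = -1713
Denominator: √[(64225 − 62001)(37233 − 34225)] = √[2224 × 3008] = 2586.4632
r = -1713 / 2586.4632 ≈ -0.662

-0.662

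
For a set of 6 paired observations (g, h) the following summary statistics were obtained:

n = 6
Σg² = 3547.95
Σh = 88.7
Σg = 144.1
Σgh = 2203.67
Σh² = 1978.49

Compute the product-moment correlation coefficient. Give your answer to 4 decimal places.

r = (nΣgh − ΣgΣh) / √[(nΣg² − (Σg)²)(nΣh² − (Σh)²)]
Numerator: 6×2203.67 − 144.1×88.7 = 440.35
Denominator: √[(21287.7 − 20764.81)(11870.94 − 7867.69)] = √[522.89 × 4003.25] = 1446.8101
r = 440.35 / 1446.8101 ≈ 0.3044

0.3044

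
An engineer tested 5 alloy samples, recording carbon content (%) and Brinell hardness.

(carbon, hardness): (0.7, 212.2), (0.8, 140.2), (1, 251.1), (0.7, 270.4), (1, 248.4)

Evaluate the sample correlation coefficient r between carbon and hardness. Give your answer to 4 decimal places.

0.2156

n = 5, Σx = 4.2, Σy = 1122.3, Σx² = 3.62, Σy² = 262554.81, Σxy = 949.48
nΣxy − ΣxΣy = 4747.4 − 4713.66 = 33.74
nΣx² − (Σx)² = 18.1 − 17.64 = 0.46; nΣy² − (Σy)² = 1312774.05 − 1259557.29 = 53216.76
r = 33.74 / √(0.46 × 53216.76) = 33.74 / 156.4599 ≈ 0.2156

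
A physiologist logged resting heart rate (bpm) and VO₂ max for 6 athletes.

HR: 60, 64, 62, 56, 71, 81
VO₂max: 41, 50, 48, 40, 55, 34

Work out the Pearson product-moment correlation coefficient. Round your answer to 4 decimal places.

-0.1840

n = 6, Σx = 394, Σy = 268, Σx² = 26278, Σy² = 12266, Σxy = 17535
nΣxy − ΣxΣy = 105210 − 105592 = -382
nΣx² − (Σx)² = 157668 − 155236 = 2432; nΣy² − (Σy)² = 73596 − 71824 = 1772
r = -382 / √(2432 × 1772) = -382 / 2075.9345 ≈ -0.1840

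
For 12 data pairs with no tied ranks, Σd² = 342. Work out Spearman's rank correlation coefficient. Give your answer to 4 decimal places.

ρ = 1 − 6Σd² / [n(n²−1)] = 1 − 6×342 / (12×143)
  = 1 − 2052/1716 = 1 − 1.19580 ≈ -0.1958

-0.1958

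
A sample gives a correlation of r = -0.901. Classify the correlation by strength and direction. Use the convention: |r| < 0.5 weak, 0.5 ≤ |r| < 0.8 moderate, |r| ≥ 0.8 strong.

strong negative

r = -0.901 < 0 so the relationship is negative.
|r| = 0.901, which falls in the strong range.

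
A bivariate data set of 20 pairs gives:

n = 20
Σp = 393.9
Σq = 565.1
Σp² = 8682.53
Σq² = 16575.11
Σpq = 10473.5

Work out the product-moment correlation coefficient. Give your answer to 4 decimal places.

r = (nΣpq − ΣpΣq) / √[(nΣp² − (Σp)²)(nΣq² − (Σq)²)]
Numerator: 20×10473.5 − 393.9×565.1 = -13122.89
Denominator: √[(173650.6 − 155157.21)(331502.2 − 319338.01)] = √[18493.39 × 12164.19] = 14998.5703
r = -13122.89 / 14998.5703 ≈ -0.8749

-0.8749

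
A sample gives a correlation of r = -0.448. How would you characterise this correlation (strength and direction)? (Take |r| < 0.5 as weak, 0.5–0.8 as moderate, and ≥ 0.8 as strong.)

weak negative

r = -0.448 < 0 so the relationship is negative.
|r| = 0.448, which falls in the weak range.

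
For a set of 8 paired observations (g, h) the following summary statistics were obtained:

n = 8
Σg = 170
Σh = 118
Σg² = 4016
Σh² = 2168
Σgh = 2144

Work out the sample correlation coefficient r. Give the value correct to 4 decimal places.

r = (nΣgh − ΣgΣh) / √[(nΣg² − (Σg)²)(nΣh² − (Σh)²)]
Numerator: 8×2144 − 170×118 = -2908
Denominator: √[(32128 − 28900)(17344 − 13924)] = √[3228 × 3420] = 3322.6134
r = -2908 / 3322.6134 ≈ -0.8752

-0.8752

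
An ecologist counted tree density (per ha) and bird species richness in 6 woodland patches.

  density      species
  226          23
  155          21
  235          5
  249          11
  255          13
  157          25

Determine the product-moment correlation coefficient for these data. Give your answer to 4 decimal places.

n = 6, Σx = 1277, Σy = 98, Σx² = 282001, Σy² = 1910, Σxy = 19607
nΣxy − ΣxΣy = 117642 − 125146 = -7504
nΣx² − (Σx)² = 1692006 − 1630729 = 61277; nΣy² − (Σy)² = 11460 − 9604 = 1856
r = -7504 / √(61277 × 1856) = -7504 / 10664.4321 ≈ -0.7036

-0.7036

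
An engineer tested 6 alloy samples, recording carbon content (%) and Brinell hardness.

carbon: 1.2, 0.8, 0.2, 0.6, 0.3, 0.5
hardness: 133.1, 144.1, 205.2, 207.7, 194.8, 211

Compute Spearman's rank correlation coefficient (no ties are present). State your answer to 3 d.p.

Rank carbon: 6, 5, 1, 4, 2, 3
Rank hardness: 1, 2, 4, 5, 3, 6
d = rank(carbon) − rank(hardness): 5, 3, -3, -1, -1, -3; Σd² = 54
ρ = 1 − 6Σd² / [n(n²−1)] = 1 − 6×54 / (6×35) = 1 − 324/210 ≈ -0.543

-0.543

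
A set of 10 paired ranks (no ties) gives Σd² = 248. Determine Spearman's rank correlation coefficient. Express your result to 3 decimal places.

-0.503

ρ = 1 − 6Σd² / [n(n²−1)] = 1 − 6×248 / (10×99)
  = 1 − 1488/990 = 1 − 1.5030 ≈ -0.503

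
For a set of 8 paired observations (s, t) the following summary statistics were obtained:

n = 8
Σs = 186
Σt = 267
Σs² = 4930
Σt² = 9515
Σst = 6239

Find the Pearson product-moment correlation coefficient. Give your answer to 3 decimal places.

r = (nΣst − ΣsΣt) / √[(nΣs² − (Σs)²)(nΣt² − (Σt)²)]
Numerator: 8×6239 − 186×267 = 250
Denominator: √[(39440 − 34596)(76120 − 71289)] = √[4844 × 4831] = 4837.4956
r = 250 / 4837.4956 ≈ 0.052

0.052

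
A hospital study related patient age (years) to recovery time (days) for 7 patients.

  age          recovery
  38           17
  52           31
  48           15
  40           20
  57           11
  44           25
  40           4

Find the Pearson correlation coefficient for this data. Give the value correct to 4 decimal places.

n = 7, Σx = 319, Σy = 123, Σx² = 14837, Σy² = 2637, Σxy = 5665
nΣxy − ΣxΣy = 39655 − 39237 = 418
nΣx² − (Σx)² = 103859 − 101761 = 2098; nΣy² − (Σy)² = 18459 − 15129 = 3330
r = 418 / √(2098 × 3330) = 418 / 2643.1686 ≈ 0.1581

0.1581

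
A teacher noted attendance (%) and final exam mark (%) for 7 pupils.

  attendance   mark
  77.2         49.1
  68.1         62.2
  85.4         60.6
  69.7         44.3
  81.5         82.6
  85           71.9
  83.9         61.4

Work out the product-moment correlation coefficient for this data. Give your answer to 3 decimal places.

n = 7, Σx = 550.8, Σy = 432.1, Σx² = 43655.16, Σy² = 27676.83, Σxy = 34284.15
nΣxy − ΣxΣy = 239989.05 − 238000.68 = 1988.37
nΣx² − (Σx)² = 305586.12 − 303380.64 = 2205.48; nΣy² − (Σy)² = 193737.81 − 186710.41 = 7027.4
r = 1988.37 / √(2205.48 × 7027.4) = 1988.37 / 3936.8503 ≈ 0.505

0.505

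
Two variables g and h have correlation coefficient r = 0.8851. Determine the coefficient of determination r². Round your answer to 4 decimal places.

0.7834

r² = (0.8851)² = 0.7834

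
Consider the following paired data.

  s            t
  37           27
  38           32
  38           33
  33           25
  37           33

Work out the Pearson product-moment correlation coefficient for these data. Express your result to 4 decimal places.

0.8055

n = 5, Σs = 183, Σt = 150, Σs² = 6715, Σt² = 4556, Σst = 5515
nΣst − ΣsΣt = 27575 − 27450 = 125
nΣs² − (Σs)² = 33575 − 33489 = 86; nΣt² − (Σt)² = 22780 − 22500 = 280
r = 125 / √(86 × 280) = 125 / 155.1773 ≈ 0.8055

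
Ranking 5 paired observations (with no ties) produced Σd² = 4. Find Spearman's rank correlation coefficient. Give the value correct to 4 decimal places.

ρ = 1 − 6Σd² / [n(n²−1)] = 1 − 6×4 / (5×24)
  = 1 − 24/120 = 1 − 0.20000 ≈ 0.8000

0.8000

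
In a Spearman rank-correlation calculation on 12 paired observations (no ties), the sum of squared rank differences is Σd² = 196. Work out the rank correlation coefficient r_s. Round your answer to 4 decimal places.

ρ = 1 − 6Σd² / [n(n²−1)] = 1 − 6×196 / (12×143)
  = 1 − 1176/1716 = 1 − 0.68531 ≈ 0.3147

0.3147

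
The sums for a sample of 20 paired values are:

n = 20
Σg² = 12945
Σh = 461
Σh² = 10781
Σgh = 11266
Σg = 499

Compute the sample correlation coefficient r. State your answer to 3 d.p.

-0.852

r = (nΣgh − ΣgΣh) / √[(nΣg² − (Σg)²)(nΣh² − (Σh)²)]
Numerator: 20×11266 − 499×461 = -4719
Denominator: √[(258900 − 249001)(215620 − 212521)] = √[9899 × 3099] = 5538.6822
r = -4719 / 5538.6822 ≈ -0.852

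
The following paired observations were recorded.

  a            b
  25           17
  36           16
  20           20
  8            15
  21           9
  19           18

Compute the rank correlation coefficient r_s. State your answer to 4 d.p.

-0.0857

Rank a: 5, 6, 3, 1, 4, 2
Rank b: 4, 3, 6, 2, 1, 5
d = rank(a) − rank(b): 1, 3, -3, -1, 3, -3; Σd² = 38
ρ = 1 − 6Σd² / [n(n²−1)] = 1 − 6×38 / (6×35) = 1 − 228/210 ≈ -0.0857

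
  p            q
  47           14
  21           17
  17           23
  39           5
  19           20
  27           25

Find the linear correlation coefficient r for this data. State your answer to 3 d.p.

-0.664

n = 6, Σp = 170, Σq = 104, Σp² = 5550, Σq² = 2064, Σpq = 2656
nΣpq − ΣpΣq = 15936 − 17680 = -1744
nΣp² − (Σp)² = 33300 − 28900 = 4400; nΣq² − (Σq)² = 12384 − 10816 = 1568
r = -1744 / √(4400 × 1568) = -1744 / 2626.6328 ≈ -0.664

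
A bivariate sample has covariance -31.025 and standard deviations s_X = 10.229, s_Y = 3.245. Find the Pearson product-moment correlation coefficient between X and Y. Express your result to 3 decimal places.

r = Cov(X,Y) / (s_X · s_Y) = -31.025 / (10.229 × 3.245)
  = -31.025 / 33.1931 ≈ -0.935

-0.935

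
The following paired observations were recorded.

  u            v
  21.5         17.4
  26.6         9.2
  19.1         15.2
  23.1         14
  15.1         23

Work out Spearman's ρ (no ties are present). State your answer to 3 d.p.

-0.900

Rank u: 3, 5, 2, 4, 1
Rank v: 4, 1, 3, 2, 5
d = rank(u) − rank(v): -1, 4, -1, 2, -4; Σd² = 38
ρ = 1 − 6Σd² / [n(n²−1)] = 1 − 6×38 / (5×24) = 1 − 228/120 ≈ -0.900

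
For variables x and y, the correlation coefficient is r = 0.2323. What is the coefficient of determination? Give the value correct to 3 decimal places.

r² = (0.2323)² = 0.054

0.054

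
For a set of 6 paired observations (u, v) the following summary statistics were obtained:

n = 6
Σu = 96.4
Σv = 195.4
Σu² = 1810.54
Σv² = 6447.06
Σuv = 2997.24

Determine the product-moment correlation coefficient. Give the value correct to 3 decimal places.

r = (nΣuv − ΣuΣv) / √[(nΣu² − (Σu)²)(nΣv² − (Σv)²)]
Numerator: 6×2997.24 − 96.4×195.4 = -853.12
Denominator: √[(10863.24 − 9292.96)(38682.36 − 38181.16)] = √[1570.28 × 501.2] = 887.1439
r = -853.12 / 887.1439 ≈ -0.962

-0.962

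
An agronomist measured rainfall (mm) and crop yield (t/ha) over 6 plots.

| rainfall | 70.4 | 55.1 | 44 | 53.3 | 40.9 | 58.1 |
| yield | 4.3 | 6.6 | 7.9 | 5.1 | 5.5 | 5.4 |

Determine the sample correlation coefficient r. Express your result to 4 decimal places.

n = 6, Σx = 321.8, Σy = 34.8, Σx² = 17817.48, Σy² = 209.88, Σxy = 1824.5
nΣxy − ΣxΣy = 10947 − 11198.64 = -251.64
nΣx² − (Σx)² = 106904.88 − 103555.24 = 3349.64; nΣy² − (Σy)² = 1259.28 − 1211.04 = 48.24
r = -251.64 / √(3349.64 × 48.24) = -251.64 / 401.9784 ≈ -0.6260

-0.6260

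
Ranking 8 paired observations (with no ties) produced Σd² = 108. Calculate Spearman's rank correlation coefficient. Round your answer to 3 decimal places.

-0.286

ρ = 1 − 6Σd² / [n(n²−1)] = 1 − 6×108 / (8×63)
  = 1 − 648/504 = 1 − 1.2857 ≈ -0.286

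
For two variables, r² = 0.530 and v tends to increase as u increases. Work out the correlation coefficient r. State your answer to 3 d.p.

0.728

|r| = √0.530 = 0.728
The association is positive, so r = 0.728.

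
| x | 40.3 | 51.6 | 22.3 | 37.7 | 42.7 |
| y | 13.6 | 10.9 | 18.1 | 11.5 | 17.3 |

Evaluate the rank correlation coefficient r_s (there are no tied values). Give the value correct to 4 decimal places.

-0.6000

Rank x: 3, 5, 1, 2, 4
Rank y: 3, 1, 5, 2, 4
d = rank(x) − rank(y): 0, 4, -4, 0, 0; Σd² = 32
ρ = 1 − 6Σd² / [n(n²−1)] = 1 − 6×32 / (5×24) = 1 − 192/120 ≈ -0.6000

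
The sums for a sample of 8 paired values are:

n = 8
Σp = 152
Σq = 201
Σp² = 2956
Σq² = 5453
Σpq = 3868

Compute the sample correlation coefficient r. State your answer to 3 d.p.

0.296

r = (nΣpq − ΣpΣq) / √[(nΣp² − (Σp)²)(nΣq² − (Σq)²)]
Numerator: 8×3868 − 152×201 = 392
Denominator: √[(23648 − 23104)(43624 − 40401)] = √[544 × 3223] = 1324.1269
r = 392 / 1324.1269 ≈ 0.296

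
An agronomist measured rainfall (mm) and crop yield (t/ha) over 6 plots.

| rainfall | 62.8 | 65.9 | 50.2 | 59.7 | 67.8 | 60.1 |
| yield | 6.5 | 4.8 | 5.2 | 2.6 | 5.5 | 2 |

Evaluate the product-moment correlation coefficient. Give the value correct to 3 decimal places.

0.166

n = 6, Σx = 366.5, Σy = 26.6, Σx² = 22579.63, Σy² = 133.34, Σxy = 1633.88
nΣxy − ΣxΣy = 9803.28 − 9748.9 = 54.38
nΣx² − (Σx)² = 135477.78 − 134322.25 = 1155.53; nΣy² − (Σy)² = 800.04 − 707.56 = 92.48
r = 54.38 / √(1155.53 × 92.48) = 54.38 / 326.8997 ≈ 0.166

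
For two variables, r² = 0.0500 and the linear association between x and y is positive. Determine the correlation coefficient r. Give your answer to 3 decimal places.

0.224

|r| = √0.0500 = 0.224
The association is positive, so r = 0.224.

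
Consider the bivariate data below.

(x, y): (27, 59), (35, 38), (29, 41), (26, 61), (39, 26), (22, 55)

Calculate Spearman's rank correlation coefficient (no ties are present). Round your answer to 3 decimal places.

Rank x: 3, 5, 4, 2, 6, 1
Rank y: 5, 2, 3, 6, 1, 4
d = rank(x) − rank(y): -2, 3, 1, -4, 5, -3; Σd² = 64
ρ = 1 − 6Σd² / [n(n²−1)] = 1 − 6×64 / (6×35) = 1 − 384/210 ≈ -0.829

-0.829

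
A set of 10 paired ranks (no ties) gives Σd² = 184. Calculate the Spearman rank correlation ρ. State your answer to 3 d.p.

ρ = 1 − 6Σd² / [n(n²−1)] = 1 − 6×184 / (10×99)
  = 1 − 1104/990 = 1 − 1.1152 ≈ -0.115

-0.115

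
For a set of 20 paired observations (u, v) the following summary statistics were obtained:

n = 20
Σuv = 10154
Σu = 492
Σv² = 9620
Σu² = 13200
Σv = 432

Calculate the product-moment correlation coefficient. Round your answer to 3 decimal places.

-0.841

r = (nΣuv − ΣuΣv) / √[(nΣu² − (Σu)²)(nΣv² − (Σv)²)]
Numerator: 20×10154 − 492×432 = -9464
Denominator: √[(264000 − 242064)(192400 − 186624)] = √[21936 × 5776] = 11256.2132
r = -9464 / 11256.2132 ≈ -0.841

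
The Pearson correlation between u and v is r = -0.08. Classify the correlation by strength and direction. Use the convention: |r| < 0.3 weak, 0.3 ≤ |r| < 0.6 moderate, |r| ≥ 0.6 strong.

weak negative

r = -0.08 < 0 so the relationship is negative.
|r| = 0.08, which falls in the weak range.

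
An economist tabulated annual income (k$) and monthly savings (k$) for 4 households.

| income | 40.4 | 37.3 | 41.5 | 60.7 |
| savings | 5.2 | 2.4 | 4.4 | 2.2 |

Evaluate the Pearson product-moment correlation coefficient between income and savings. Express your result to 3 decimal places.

-0.484

n = 4, Σx = 179.9, Σy = 14.2, Σx² = 8430.19, Σy² = 57, Σxy = 615.74
nΣxy − ΣxΣy = 2462.96 − 2554.58 = -91.62
nΣx² − (Σx)² = 33720.76 − 32364.01 = 1356.75; nΣy² − (Σy)² = 228 − 201.64 = 26.36
r = -91.62 / √(1356.75 × 26.36) = -91.62 / 189.1135 ≈ -0.484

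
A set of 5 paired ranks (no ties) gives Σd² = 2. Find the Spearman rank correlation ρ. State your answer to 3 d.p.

ρ = 1 − 6Σd² / [n(n²−1)] = 1 − 6×2 / (5×24)
  = 1 − 12/120 = 1 − 0.1000 ≈ 0.900

0.900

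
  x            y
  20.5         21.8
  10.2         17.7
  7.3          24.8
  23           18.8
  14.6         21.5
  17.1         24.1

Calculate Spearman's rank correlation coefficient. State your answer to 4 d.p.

Rank x: 5, 2, 1, 6, 3, 4
Rank y: 4, 1, 6, 2, 3, 5
d = rank(x) − rank(y): 1, 1, -5, 4, 0, -1; Σd² = 44
ρ = 1 − 6Σd² / [n(n²−1)] = 1 − 6×44 / (6×35) = 1 − 264/210 ≈ -0.2571

-0.2571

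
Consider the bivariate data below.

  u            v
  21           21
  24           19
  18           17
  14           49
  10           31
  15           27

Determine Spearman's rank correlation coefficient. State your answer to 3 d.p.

Rank u: 5, 6, 4, 2, 1, 3
Rank v: 3, 2, 1, 6, 5, 4
d = rank(u) − rank(v): 2, 4, 3, -4, -4, -1; Σd² = 62
ρ = 1 − 6Σd² / [n(n²−1)] = 1 − 6×62 / (6×35) = 1 − 372/210 ≈ -0.771

-0.771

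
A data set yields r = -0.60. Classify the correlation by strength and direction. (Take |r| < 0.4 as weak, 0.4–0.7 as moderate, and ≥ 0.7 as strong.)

r = -0.60 < 0 so the relationship is negative.
|r| = 0.60, which falls in the moderate range.

moderate negative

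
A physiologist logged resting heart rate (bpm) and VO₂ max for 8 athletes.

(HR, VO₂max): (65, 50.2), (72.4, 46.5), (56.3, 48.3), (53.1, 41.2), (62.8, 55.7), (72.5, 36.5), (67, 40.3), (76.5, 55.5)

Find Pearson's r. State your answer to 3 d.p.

0.104

n = 8, Σx = 525.6, Σy = 374.2, Σx² = 34997.4, Σy² = 17851.7, Σxy = 24626.67
nΣxy − ΣxΣy = 197013.36 − 196679.52 = 333.84
nΣx² − (Σx)² = 279979.2 − 276255.36 = 3723.84; nΣy² − (Σy)² = 142813.6 − 140025.64 = 2787.96
r = 333.84 / √(3723.84 × 2787.96) = 333.84 / 3222.0982 ≈ 0.104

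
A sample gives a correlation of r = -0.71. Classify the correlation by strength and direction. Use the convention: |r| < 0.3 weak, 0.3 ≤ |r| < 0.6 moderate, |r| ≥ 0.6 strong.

strong negative

r = -0.71 < 0 so the relationship is negative.
|r| = 0.71, which falls in the strong range.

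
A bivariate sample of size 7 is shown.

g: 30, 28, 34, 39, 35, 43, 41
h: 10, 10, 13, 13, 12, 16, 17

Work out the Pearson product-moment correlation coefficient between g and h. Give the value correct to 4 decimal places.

n = 7, Σg = 250, Σh = 91, Σg² = 9116, Σh² = 1227, Σgh = 3334
nΣgh − ΣgΣh = 23338 − 22750 = 588
nΣg² − (Σg)² = 63812 − 62500 = 1312; nΣh² − (Σh)² = 8589 − 8281 = 308
r = 588 / √(1312 × 308) = 588 / 635.6855 ≈ 0.9250

0.9250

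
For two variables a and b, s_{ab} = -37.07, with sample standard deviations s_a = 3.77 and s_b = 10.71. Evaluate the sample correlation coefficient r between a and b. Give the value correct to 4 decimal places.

-0.9181

r = Cov(a,b) / (s_a · s_b) = -37.07 / (3.77 × 10.71)
  = -37.07 / 40.3767 ≈ -0.9181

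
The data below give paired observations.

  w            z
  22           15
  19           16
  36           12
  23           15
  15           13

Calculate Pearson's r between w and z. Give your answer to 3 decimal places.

-0.520

n = 5, Σw = 115, Σz = 71, Σw² = 2895, Σz² = 1019, Σwz = 1606
nΣwz − ΣwΣz = 8030 − 8165 = -135
nΣw² − (Σw)² = 14475 − 13225 = 1250; nΣz² − (Σz)² = 5095 − 5041 = 54
r = -135 / √(1250 × 54) = -135 / 259.8076 ≈ -0.520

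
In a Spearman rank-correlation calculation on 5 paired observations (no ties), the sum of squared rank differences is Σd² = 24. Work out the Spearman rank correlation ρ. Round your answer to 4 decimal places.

-0.2000

ρ = 1 − 6Σd² / [n(n²−1)] = 1 − 6×24 / (5×24)
  = 1 − 144/120 = 1 − 1.20000 ≈ -0.2000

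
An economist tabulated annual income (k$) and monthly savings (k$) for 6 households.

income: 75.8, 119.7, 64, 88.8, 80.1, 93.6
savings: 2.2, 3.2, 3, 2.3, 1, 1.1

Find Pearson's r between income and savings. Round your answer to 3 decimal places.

0.176

n = 6, Σx = 522, Σy = 12.8, Σx² = 47232.14, Σy² = 31.58, Σxy = 1129.1
nΣxy − ΣxΣy = 6774.6 − 6681.6 = 93
nΣx² − (Σx)² = 283392.84 − 272484 = 10908.84; nΣy² − (Σy)² = 189.48 − 163.84 = 25.64
r = 93 / √(10908.84 × 25.64) = 93 / 528.8692 ≈ 0.176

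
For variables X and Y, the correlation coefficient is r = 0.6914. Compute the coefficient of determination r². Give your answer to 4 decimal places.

0.4780

r² = (0.6914)² = 0.4780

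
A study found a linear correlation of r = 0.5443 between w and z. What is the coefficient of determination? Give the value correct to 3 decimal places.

r² = (0.5443)² = 0.296

0.296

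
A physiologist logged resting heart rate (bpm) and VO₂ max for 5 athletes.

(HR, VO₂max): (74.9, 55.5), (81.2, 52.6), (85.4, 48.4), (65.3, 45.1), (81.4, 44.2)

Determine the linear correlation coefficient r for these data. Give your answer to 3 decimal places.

n = 5, Σx = 388.2, Σy = 245.8, Σx² = 30386.66, Σy² = 12177.22, Σxy = 19104.34
nΣxy − ΣxΣy = 95521.7 − 95419.56 = 102.14
nΣx² − (Σx)² = 151933.3 − 150699.24 = 1234.06; nΣy² − (Σy)² = 60886.1 − 60417.64 = 468.46
r = 102.14 / √(1234.06 × 468.46) = 102.14 / 760.3340 ≈ 0.134

0.134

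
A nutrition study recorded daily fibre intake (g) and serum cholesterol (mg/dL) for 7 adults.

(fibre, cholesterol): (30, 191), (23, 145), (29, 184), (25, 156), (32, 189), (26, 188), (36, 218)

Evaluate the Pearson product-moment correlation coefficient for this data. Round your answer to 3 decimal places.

n = 7, Σx = 201, Σy = 1271, Σx² = 5891, Σy² = 234287, Σxy = 37085
nΣxy − ΣxΣy = 259595 − 255471 = 4124
nΣx² − (Σx)² = 41237 − 40401 = 836; nΣy² − (Σy)² = 1640009 − 1615441 = 24568
r = 4124 / √(836 × 24568) = 4124 / 4531.9806 ≈ 0.910

0.910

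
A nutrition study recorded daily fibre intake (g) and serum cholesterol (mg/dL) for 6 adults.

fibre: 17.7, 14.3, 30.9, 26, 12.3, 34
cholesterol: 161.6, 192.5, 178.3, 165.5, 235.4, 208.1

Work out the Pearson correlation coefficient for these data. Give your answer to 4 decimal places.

n = 6, Σx = 135.2, Σy = 1141.4, Σx² = 3455.88, Σy² = 221070.72, Σxy = 25396.36
nΣxy − ΣxΣy = 152378.16 − 154317.28 = -1939.12
nΣx² − (Σx)² = 20735.28 − 18279.04 = 2456.24; nΣy² − (Σy)² = 1326424.32 − 1302793.96 = 23630.36
r = -1939.12 / √(2456.24 × 23630.36) = -1939.12 / 7618.5192 ≈ -0.2545

-0.2545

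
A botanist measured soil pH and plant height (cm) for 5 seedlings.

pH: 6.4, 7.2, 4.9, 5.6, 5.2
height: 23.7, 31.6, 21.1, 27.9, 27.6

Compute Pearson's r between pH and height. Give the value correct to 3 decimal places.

n = 5, Σx = 29.3, Σy = 131.9, Σx² = 175.21, Σy² = 3545.63, Σxy = 782.35
nΣxy − ΣxΣy = 3911.75 − 3864.67 = 47.08
nΣx² − (Σx)² = 876.05 − 858.49 = 17.56; nΣy² − (Σy)² = 17728.15 − 17397.61 = 330.54
r = 47.08 / √(17.56 × 330.54) = 47.08 / 76.1858 ≈ 0.618

0.618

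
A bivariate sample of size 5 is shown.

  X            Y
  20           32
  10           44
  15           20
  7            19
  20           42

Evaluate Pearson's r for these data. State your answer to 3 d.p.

0.334

n = 5, ΣX = 72, ΣY = 157, ΣX² = 1174, ΣY² = 5485, ΣXY = 2353
nΣXY − ΣXΣY = 11765 − 11304 = 461
nΣX² − (ΣX)² = 5870 − 5184 = 686; nΣY² − (ΣY)² = 27425 − 24649 = 2776
r = 461 / √(686 × 2776) = 461 / 1379.9768 ≈ 0.334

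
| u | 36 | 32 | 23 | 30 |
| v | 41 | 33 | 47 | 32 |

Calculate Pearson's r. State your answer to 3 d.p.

-0.478

n = 4, Σu = 121, Σv = 153, Σu² = 3749, Σv² = 6003, Σuv = 4573
nΣuv − ΣuΣv = 18292 − 18513 = -221
nΣu² − (Σu)² = 14996 − 14641 = 355; nΣv² − (Σv)² = 24012 − 23409 = 603
r = -221 / √(355 × 603) = -221 / 462.6716 ≈ -0.478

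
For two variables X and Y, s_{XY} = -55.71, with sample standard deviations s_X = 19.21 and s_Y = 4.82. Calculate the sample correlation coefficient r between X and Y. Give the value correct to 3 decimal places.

r = Cov(X,Y) / (s_X · s_Y) = -55.71 / (19.21 × 4.82)
  = -55.71 / 92.5922 ≈ -0.602

-0.602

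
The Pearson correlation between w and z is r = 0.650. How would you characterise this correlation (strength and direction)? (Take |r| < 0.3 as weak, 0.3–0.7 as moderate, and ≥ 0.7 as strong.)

moderate positive

r = 0.650 > 0 so the relationship is positive.
|r| = 0.650, which falls in the moderate range.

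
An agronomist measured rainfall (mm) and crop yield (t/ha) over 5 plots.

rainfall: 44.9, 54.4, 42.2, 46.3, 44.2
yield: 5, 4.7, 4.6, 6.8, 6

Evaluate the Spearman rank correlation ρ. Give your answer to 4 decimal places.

0.3000

Rank rainfall: 3, 5, 1, 4, 2
Rank yield: 3, 2, 1, 5, 4
d = rank(rainfall) − rank(yield): 0, 3, 0, -1, -2; Σd² = 14
ρ = 1 − 6Σd² / [n(n²−1)] = 1 − 6×14 / (5×24) = 1 − 84/120 ≈ 0.3000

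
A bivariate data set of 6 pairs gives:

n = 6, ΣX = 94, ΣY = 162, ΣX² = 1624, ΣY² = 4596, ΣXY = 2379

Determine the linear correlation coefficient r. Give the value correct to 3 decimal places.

r = (nΣXY − ΣXΣY) / √[(nΣX² − (ΣX)²)(nΣY² − (ΣY)²)]
Numerator: 6×2379 − 94×162 = -954
Denominator: √[(9744 − 8836)(27576 − 26244)] = √[908 × 1332] = 1099.7527
r = -954 / 1099.7527 ≈ -0.867

-0.867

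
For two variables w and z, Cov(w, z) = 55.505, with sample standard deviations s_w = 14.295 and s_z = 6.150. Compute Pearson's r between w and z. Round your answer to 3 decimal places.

0.631

r = Cov(w,z) / (s_w · s_z) = 55.505 / (14.295 × 6.150)
  = 55.505 / 87.9143 ≈ 0.631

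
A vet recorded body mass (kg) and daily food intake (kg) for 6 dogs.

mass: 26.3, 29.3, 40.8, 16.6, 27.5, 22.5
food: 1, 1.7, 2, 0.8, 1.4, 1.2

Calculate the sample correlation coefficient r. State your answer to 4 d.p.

n = 6, Σx = 163, Σy = 8.1, Σx² = 4752.88, Σy² = 11.93, Σxy = 236.49
nΣxy − ΣxΣy = 1418.94 − 1320.3 = 98.64
nΣx² − (Σx)² = 28517.28 − 26569 = 1948.28; nΣy² − (Σy)² = 71.58 − 65.61 = 5.97
r = 98.64 / √(1948.28 × 5.97) = 98.64 / 107.8482 ≈ 0.9146

0.9146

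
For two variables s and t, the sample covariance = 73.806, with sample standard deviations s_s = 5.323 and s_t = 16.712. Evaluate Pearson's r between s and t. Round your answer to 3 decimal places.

0.830

r = Cov(s,t) / (s_s · s_t) = 73.806 / (5.323 × 16.712)
  = 73.806 / 88.9580 ≈ 0.830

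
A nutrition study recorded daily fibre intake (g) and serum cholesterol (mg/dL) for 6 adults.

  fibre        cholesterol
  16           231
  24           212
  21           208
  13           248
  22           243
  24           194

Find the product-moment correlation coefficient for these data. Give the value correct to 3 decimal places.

-0.710

n = 6, Σx = 120, Σy = 1336, Σx² = 2502, Σy² = 299758, Σxy = 26378
nΣxy − ΣxΣy = 158268 − 160320 = -2052
nΣx² − (Σx)² = 15012 − 14400 = 612; nΣy² − (Σy)² = 1798548 − 1784896 = 13652
r = -2052 / √(612 × 13652) = -2052 / 2890.5058 ≈ -0.710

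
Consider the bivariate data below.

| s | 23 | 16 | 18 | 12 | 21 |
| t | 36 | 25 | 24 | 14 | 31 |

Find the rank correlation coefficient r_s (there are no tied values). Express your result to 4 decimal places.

0.9000

Rank s: 5, 2, 3, 1, 4
Rank t: 5, 3, 2, 1, 4
d = rank(s) − rank(t): 0, -1, 1, 0, 0; Σd² = 2
ρ = 1 − 6Σd² / [n(n²−1)] = 1 − 6×2 / (5×24) = 1 − 12/120 ≈ 0.9000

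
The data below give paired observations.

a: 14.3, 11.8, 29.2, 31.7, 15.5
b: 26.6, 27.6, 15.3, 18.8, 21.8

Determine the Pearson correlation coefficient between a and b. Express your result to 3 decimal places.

-0.890

n = 5, Σa = 102.5, Σb = 110.1, Σa² = 2441.51, Σb² = 2532.09, Σab = 2086.68
nΣab − ΣaΣb = 10433.4 − 11285.25 = -851.85
nΣa² − (Σa)² = 12207.55 − 10506.25 = 1701.3; nΣb² − (Σb)² = 12660.45 − 12122.01 = 538.44
r = -851.85 / √(1701.3 × 538.44) = -851.85 / 957.1040 ≈ -0.890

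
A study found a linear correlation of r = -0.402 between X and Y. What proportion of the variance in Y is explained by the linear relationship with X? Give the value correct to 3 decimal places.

r² = (-0.402)² = 0.162

0.162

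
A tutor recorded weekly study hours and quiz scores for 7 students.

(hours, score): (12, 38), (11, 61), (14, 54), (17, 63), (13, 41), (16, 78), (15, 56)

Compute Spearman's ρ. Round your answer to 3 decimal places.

0.607

Rank hours: 2, 1, 4, 7, 3, 6, 5
Rank score: 1, 5, 3, 6, 2, 7, 4
d = rank(hours) − rank(score): 1, -4, 1, 1, 1, -1, 1; Σd² = 22
ρ = 1 − 6Σd² / [n(n²−1)] = 1 − 6×22 / (7×48) = 1 − 132/336 ≈ 0.607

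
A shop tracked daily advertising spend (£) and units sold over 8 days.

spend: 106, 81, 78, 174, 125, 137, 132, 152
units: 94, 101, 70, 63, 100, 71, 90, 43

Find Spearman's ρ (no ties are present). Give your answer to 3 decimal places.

Rank spend: 3, 2, 1, 8, 4, 6, 5, 7
Rank units: 6, 8, 3, 2, 7, 4, 5, 1
d = rank(spend) − rank(units): -3, -6, -2, 6, -3, 2, 0, 6; Σd² = 134
ρ = 1 − 6Σd² / [n(n²−1)] = 1 − 6×134 / (8×63) = 1 − 804/504 ≈ -0.595

-0.595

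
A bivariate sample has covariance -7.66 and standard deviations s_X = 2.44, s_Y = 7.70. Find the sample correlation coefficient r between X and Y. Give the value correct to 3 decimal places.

-0.408

r = Cov(X,Y) / (s_X · s_Y) = -7.66 / (2.44 × 7.70)
  = -7.66 / 18.7880 ≈ -0.408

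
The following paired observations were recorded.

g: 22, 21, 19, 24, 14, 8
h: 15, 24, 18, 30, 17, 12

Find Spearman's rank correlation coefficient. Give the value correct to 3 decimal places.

Rank g: 5, 4, 3, 6, 2, 1
Rank h: 2, 5, 4, 6, 3, 1
d = rank(g) − rank(h): 3, -1, -1, 0, -1, 0; Σd² = 12
ρ = 1 − 6Σd² / [n(n²−1)] = 1 − 6×12 / (6×35) = 1 − 72/210 ≈ 0.657

0.657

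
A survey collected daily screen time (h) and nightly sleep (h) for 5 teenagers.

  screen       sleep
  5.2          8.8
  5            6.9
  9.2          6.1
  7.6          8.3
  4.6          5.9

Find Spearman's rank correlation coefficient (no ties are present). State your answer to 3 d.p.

Rank screen: 3, 2, 5, 4, 1
Rank sleep: 5, 3, 2, 4, 1
d = rank(screen) − rank(sleep): -2, -1, 3, 0, 0; Σd² = 14
ρ = 1 − 6Σd² / [n(n²−1)] = 1 − 6×14 / (5×24) = 1 − 84/120 ≈ 0.300

0.300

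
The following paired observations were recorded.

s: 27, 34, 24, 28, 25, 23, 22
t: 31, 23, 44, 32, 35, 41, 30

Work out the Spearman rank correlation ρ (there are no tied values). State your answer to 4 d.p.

-0.3929

Rank s: 5, 7, 3, 6, 4, 2, 1
Rank t: 3, 1, 7, 4, 5, 6, 2
d = rank(s) − rank(t): 2, 6, -4, 2, -1, -4, -1; Σd² = 78
ρ = 1 − 6Σd² / [n(n²−1)] = 1 − 6×78 / (7×48) = 1 − 468/336 ≈ -0.3929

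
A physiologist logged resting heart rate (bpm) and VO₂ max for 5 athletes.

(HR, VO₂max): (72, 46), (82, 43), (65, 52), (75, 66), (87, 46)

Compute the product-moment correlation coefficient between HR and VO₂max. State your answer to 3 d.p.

-0.343

n = 5, Σx = 381, Σy = 253, Σx² = 29327, Σy² = 13141, Σxy = 19170
nΣxy − ΣxΣy = 95850 − 96393 = -543
nΣx² − (Σx)² = 146635 − 145161 = 1474; nΣy² − (Σy)² = 65705 − 64009 = 1696
r = -543 / √(1474 × 1696) = -543 / 1581.1085 ≈ -0.343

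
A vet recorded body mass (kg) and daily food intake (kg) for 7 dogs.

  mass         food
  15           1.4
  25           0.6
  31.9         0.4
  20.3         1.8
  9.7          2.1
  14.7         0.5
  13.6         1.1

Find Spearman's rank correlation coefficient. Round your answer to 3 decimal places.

-0.571

Rank mass: 4, 6, 7, 5, 1, 3, 2
Rank food: 5, 3, 1, 6, 7, 2, 4
d = rank(mass) − rank(food): -1, 3, 6, -1, -6, 1, -2; Σd² = 88
ρ = 1 − 6Σd² / [n(n²−1)] = 1 − 6×88 / (7×48) = 1 − 528/336 ≈ -0.571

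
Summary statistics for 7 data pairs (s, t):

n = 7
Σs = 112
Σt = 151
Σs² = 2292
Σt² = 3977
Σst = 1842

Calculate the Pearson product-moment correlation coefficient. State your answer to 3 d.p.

-0.957

r = (nΣst − ΣsΣt) / √[(nΣs² − (Σs)²)(nΣt² − (Σt)²)]
Numerator: 7×1842 − 112×151 = -4018
Denominator: √[(16044 − 12544)(27839 − 22801)] = √[3500 × 5038] = 4199.1666
r = -4018 / 4199.1666 ≈ -0.957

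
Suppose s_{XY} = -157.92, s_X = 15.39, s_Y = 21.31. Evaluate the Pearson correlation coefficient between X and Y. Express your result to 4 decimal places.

r = Cov(X,Y) / (s_X · s_Y) = -157.92 / (15.39 × 21.31)
  = -157.92 / 327.9609 ≈ -0.4815

-0.4815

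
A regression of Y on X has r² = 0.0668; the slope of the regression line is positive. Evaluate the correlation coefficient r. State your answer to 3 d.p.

|r| = √0.0668 = 0.258
The association is positive, so r = 0.258.

0.258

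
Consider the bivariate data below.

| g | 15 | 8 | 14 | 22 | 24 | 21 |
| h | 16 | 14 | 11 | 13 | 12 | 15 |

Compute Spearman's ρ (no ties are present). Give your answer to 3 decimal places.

-0.143

Rank g: 3, 1, 2, 5, 6, 4
Rank h: 6, 4, 1, 3, 2, 5
d = rank(g) − rank(h): -3, -3, 1, 2, 4, -1; Σd² = 40
ρ = 1 − 6Σd² / [n(n²−1)] = 1 − 6×40 / (6×35) = 1 − 240/210 ≈ -0.143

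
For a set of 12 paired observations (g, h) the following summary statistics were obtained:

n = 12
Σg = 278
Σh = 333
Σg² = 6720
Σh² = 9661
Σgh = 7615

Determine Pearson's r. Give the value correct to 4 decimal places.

r = (nΣgh − ΣgΣh) / √[(nΣg² − (Σg)²)(nΣh² − (Σh)²)]
Numerator: 12×7615 − 278×333 = -1194
Denominator: √[(80640 − 77284)(115932 − 110889)] = √[3356 × 5043] = 4113.9164
r = -1194 / 4113.9164 ≈ -0.2902

-0.2902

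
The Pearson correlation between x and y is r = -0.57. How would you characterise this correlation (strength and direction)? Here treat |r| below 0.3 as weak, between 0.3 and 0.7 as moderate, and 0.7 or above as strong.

moderate negative

r = -0.57 < 0 so the relationship is negative.
|r| = 0.57, which falls in the moderate range.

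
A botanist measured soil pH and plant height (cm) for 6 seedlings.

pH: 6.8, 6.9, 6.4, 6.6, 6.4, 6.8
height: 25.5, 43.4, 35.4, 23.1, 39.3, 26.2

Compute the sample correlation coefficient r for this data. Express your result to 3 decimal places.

n = 6, Σx = 39.9, Σy = 192.9, Σx² = 265.57, Σy² = 6551.51, Σxy = 1281.56
nΣxy − ΣxΣy = 7689.36 − 7696.71 = -7.35
nΣx² − (Σx)² = 1593.42 − 1592.01 = 1.41; nΣy² − (Σy)² = 39309.06 − 37210.41 = 2098.65
r = -7.35 / √(1.41 × 2098.65) = -7.35 / 54.3976 ≈ -0.135

-0.135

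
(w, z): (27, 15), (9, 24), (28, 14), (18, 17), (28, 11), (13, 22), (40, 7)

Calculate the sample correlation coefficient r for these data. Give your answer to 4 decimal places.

-0.9749

n = 7, Σw = 163, Σz = 110, Σw² = 4471, Σz² = 1940, Σwz = 2193
nΣwz − ΣwΣz = 15351 − 17930 = -2579
nΣw² − (Σw)² = 31297 − 26569 = 4728; nΣz² − (Σz)² = 13580 − 12100 = 1480
r = -2579 / √(4728 × 1480) = -2579 / 2645.2675 ≈ -0.9749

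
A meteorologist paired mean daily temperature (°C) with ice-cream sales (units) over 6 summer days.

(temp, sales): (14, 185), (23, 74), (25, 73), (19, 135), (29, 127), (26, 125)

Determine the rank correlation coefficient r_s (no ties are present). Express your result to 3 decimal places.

Rank temp: 1, 3, 4, 2, 6, 5
Rank sales: 6, 2, 1, 5, 4, 3
d = rank(temp) − rank(sales): -5, 1, 3, -3, 2, 2; Σd² = 52
ρ = 1 − 6Σd² / [n(n²−1)] = 1 − 6×52 / (6×35) = 1 − 312/210 ≈ -0.486

-0.486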